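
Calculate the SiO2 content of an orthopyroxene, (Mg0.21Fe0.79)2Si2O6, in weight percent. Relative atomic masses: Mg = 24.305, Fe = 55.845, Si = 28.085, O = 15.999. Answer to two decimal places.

M((Mg0.21Fe0.79)2Si2O6) = 250.607 g/mol; M(SiO2) = 60.083 g/mol.
Moles SiO2 per formula unit = 2 Si ÷ 1 = 2.0000.
SiO2 fraction = (2.0000 × 60.083) / 250.607 = 120.166/250.607 = 0.4795.

47.95 wt%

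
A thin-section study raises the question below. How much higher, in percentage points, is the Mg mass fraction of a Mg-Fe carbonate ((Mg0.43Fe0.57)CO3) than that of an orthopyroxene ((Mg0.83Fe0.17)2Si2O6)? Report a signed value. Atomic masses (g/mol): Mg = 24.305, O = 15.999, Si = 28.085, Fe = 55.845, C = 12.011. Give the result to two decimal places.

First mineral: 10.451 g Mg in 102.291 g formula = 10.22 wt% Mg.
Second mineral: 40.346 g Mg in 211.498 g formula = 19.08 wt% Mg.
10.22% − 19.08% gives a difference of -8.86 percentage points.

-8.86 percentage points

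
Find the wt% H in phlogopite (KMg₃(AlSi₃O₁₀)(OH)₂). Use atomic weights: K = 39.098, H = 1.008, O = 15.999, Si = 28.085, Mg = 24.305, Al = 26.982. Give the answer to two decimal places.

Molar mass of KMg₃(AlSi₃O₁₀)(OH)₂: 1×39.098 + 3×24.305 + 1×26.982 + 3×28.085 + 12×15.999 + 2×1.008 = 417.254 g/mol.
Mass of H per formula unit: 2 × 1.008 = 2.016 g.
Weight fraction H = 2.016 / 417.254 = 0.0048.

0.48 mass %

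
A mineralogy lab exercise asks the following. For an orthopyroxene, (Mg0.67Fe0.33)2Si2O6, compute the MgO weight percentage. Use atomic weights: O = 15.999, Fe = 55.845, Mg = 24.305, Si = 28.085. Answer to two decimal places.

24.37 wt%

M((Mg0.67Fe0.33)2Si2O6) = 221.590 g/mol; M(MgO) = 40.304 g/mol.
Moles MgO per formula unit = 1.34 Mg ÷ 1 = 1.3400.
MgO fraction = (1.3400 × 40.304) / 221.590 = 54.007/221.590 = 0.2437.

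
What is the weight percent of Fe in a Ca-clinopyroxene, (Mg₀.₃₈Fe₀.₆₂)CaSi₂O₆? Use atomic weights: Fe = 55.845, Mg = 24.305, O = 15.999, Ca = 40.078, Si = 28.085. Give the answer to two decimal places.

M((Mg₀.₃₈Fe₀.₆₂)CaSi₂O₆) = 236.102 g/mol.
Fe contributes 0.62 × 55.845 = 34.624 g per mole.
34.624/236.102 = 0.1466 → 14.66%.

14.66 weight percent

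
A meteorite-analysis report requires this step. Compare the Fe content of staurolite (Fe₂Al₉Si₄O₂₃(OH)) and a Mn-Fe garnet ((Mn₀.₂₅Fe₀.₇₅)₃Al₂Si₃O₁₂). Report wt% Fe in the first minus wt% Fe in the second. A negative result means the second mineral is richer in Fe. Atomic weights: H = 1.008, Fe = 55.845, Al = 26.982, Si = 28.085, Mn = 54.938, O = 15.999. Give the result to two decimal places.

-12.17 percentage points

First mineral: 111.690 g Fe in 851.852 g formula = 13.11 wt% Fe.
Second mineral: 125.651 g Fe in 497.062 g formula = 25.28 wt% Fe.
13.11% − 25.28% gives a difference of -12.17 percentage points.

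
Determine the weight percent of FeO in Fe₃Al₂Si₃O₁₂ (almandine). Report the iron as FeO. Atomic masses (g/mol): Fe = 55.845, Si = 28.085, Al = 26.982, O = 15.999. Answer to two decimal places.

Molar mass of Fe₃Al₂Si₃O₁₂ = 3·55.845 + 2·26.982 + 3·28.085 + 12·15.999 = 497.742 g/mol.
Each formula unit contains 3 Fe, equivalent to 3/1 = 3.0000 mol FeO.
M(FeO) = 1×55.845 + 1×15.999 = 71.844 g/mol.
Mass of FeO per formula unit = 3.0000 × 71.844 = 215.532 g.
FeO wt% = 215.532 / 497.742 × 100 = 43.30%.

43.30 wt%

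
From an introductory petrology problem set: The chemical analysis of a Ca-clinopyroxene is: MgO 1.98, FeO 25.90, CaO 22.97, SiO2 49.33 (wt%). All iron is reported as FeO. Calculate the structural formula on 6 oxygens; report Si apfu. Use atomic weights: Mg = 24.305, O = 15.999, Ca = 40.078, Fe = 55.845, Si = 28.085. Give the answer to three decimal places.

2.001 Si apfu

MgO: 1.98/40.304 = 0.04913 mol → 0.04913 mol Mg, 0.04913 mol O.
FeO: 25.90/71.844 = 0.36050 mol → 0.36050 mol Fe, 0.36050 mol O.
CaO: 22.97/56.077 = 0.40962 mol → 0.40962 mol Ca, 0.40962 mol O.
SiO2: 49.33/60.083 = 0.82103 mol → 0.82103 mol Si, 1.64206 mol O.
Total oxygen = 2.46131 mol. Normalization factor = 6/2.46131 = 2.43773.
Si per 6 O = 0.82103 × 2.43773 = 2.001.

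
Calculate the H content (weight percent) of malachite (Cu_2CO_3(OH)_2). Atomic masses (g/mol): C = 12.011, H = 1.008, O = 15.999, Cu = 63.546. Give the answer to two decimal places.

Molar mass of Cu_2CO_3(OH)_2: 2*63.546 + 1*12.011 + 5*15.999 + 2*1.008 = 221.114 g/mol.
Mass of H per formula unit: 2 × 1.008 = 2.016 g.
Weight fraction H = 2.016 / 221.114 = 0.0091.

0.91 weight percent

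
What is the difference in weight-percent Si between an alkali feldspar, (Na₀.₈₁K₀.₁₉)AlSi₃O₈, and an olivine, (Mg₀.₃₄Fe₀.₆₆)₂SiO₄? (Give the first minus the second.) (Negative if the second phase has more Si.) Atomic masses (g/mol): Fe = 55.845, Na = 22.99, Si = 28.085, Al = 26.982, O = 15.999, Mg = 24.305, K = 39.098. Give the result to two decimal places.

16.36 percentage points

First mineral: 84.255 g Si in 265.280 g formula = 31.76 wt% Si.
Second mineral: 28.085 g Si in 182.324 g formula = 15.40 wt% Si.
31.76% − 15.40% gives a difference of 16.36 percentage points.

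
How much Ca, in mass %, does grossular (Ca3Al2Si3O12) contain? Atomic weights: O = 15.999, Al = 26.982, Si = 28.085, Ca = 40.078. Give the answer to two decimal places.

26.69 mass %

M(Ca3Al2Si3O12) = 450.441 g/mol.
Ca contributes 3 × 40.078 = 120.234 g per mole.
120.234/450.441 = 0.2669 → 26.69%.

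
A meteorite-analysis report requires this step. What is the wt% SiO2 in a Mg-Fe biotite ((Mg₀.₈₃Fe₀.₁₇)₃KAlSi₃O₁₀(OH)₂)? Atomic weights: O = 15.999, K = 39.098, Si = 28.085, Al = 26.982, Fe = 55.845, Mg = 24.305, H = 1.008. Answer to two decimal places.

41.60 wt%

Formula mass = 433.339 g/mol.
3 Si → 3.0000 mol SiO2 per formula unit; M(SiO2) = 60.083, so SiO2 mass = 180.249 g.
180.249/433.339 × 100 = 41.60 wt%.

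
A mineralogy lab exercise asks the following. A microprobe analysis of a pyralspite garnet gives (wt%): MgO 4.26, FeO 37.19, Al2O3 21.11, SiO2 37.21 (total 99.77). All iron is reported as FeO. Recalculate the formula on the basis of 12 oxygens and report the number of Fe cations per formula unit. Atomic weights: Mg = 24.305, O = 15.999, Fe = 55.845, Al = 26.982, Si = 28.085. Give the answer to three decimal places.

2.502 Fe apfu

MgO: 4.26/40.304 = 0.10570 mol → 0.10570 mol Mg, 0.10570 mol O.
FeO: 37.19/71.844 = 0.51765 mol → 0.51765 mol Fe, 0.51765 mol O.
Al2O3: 21.11/101.961 = 0.20704 mol → 0.41408 mol Al, 0.62112 mol O.
SiO2: 37.21/60.083 = 0.61931 mol → 0.61931 mol Si, 1.23862 mol O.
Total oxygen = 2.48309 mol. Normalization factor = 12/2.48309 = 4.83269.
Fe per 12 O = 0.51765 × 4.83269 = 2.502.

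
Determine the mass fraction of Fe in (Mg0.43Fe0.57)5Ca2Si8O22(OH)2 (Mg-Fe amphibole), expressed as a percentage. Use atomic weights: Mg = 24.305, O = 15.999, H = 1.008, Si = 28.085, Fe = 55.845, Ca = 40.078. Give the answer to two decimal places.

17.64 weight percent

Formula mass = 2.15·24.305 + 2.85·55.845 + 2·40.078 + 8·28.085 + 24·15.999 + 2·1.008 = 902.242 g/mol, of which 159.158 g is Fe.
So Fe makes up 159.158/902.242 = 0.1764 of the mass, i.e. 17.64%.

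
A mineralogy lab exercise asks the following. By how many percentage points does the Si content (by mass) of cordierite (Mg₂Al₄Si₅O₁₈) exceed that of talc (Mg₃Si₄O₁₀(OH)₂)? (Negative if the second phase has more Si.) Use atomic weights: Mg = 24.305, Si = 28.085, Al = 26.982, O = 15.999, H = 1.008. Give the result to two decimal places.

First mineral: 140.425 g Si in 584.945 g formula = 24.01 wt% Si.
Second mineral: 112.340 g Si in 379.259 g formula = 29.62 wt% Si.
24.01% − 29.62% gives a difference of -5.61 percentage points.

-5.61 percentage points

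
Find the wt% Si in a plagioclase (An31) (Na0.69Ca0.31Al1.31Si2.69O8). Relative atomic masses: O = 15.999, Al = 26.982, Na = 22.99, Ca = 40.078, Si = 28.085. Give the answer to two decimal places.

28.28 weight percent

Formula mass = 0.69*22.99 + 0.31*40.078 + 1.31*26.982 + 2.69*28.085 + 8*15.999 = 267.174 g/mol, of which 75.549 g is Si.
So Si makes up 75.549/267.174 = 0.2828 of the mass, i.e. 28.28%.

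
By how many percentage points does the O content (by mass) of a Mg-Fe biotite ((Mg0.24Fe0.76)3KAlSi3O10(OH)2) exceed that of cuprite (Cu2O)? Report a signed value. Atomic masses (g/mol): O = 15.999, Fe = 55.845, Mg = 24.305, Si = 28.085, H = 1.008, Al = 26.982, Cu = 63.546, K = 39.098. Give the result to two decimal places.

28.07 percentage points

O in (Mg0.24Fe0.76)3KAlSi3O10(OH)2: molar mass 489.165 g/mol; 12×15.999 = 191.988 g → 39.25 wt%.
O in Cu2O: molar mass 143.091 g/mol; 1×15.999 = 15.999 g → 11.18 wt%.
Difference = 39.25 − 11.18 = 28.07 percentage points.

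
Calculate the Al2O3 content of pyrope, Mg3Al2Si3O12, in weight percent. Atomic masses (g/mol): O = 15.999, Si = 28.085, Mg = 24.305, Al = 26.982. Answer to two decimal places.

Molar mass of Mg3Al2Si3O12 = 3×24.305 + 2×26.982 + 3×28.085 + 12×15.999 = 403.122 g/mol.
Each formula unit contains 2 Al, equivalent to 2/2 = 1.0000 mol Al2O3.
M(Al2O3) = 2×26.982 + 3×15.999 = 101.961 g/mol.
Mass of Al2O3 per formula unit = 1.0000 × 101.961 = 101.961 g.
Al2O3 wt% = 101.961 / 403.122 × 100 = 25.29%.

25.29 wt%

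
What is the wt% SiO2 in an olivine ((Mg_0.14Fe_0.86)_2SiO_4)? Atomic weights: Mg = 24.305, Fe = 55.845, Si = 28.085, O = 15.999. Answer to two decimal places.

30.82 wt%

M((Mg_0.14Fe_0.86)_2SiO_4) = 194.940 g/mol; M(SiO2) = 60.083 g/mol.
Moles SiO2 per formula unit = 1 Si ÷ 1 = 1.0000.
SiO2 fraction = (1.0000 × 60.083) / 194.940 = 60.083/194.940 = 0.3082.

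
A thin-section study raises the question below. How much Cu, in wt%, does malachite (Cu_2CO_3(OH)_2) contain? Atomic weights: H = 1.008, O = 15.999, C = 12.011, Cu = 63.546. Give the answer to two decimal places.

57.48 wt%

Formula mass = 2*63.546 + 1*12.011 + 5*15.999 + 2*1.008 = 221.114 g/mol, of which 127.092 g is Cu.
So Cu makes up 127.092/221.114 = 0.5748 of the mass, i.e. 57.48%.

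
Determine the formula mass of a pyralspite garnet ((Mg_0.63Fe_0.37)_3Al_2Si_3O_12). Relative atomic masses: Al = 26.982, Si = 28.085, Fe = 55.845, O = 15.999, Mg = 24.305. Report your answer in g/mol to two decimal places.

438.13 g/mol

The formula mass is the sum 1.89·24.305 + 1.11·55.845 + 2·26.982 + 3·28.085 + 12·15.999.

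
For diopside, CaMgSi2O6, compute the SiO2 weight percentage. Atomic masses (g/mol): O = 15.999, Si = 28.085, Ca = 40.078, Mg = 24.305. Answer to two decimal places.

Formula mass = 216.547 g/mol.
2 Si → 2.0000 mol SiO2 per formula unit; M(SiO2) = 60.083, so SiO2 mass = 120.166 g.
120.166/216.547 × 100 = 55.49 wt%.

55.49 wt%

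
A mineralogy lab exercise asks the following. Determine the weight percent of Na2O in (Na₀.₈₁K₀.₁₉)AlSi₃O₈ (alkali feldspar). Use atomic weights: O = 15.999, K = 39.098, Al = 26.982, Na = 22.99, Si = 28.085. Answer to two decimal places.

M((Na₀.₈₁K₀.₁₉)AlSi₃O₈) = 265.280 g/mol; M(Na2O) = 61.979 g/mol.
Moles Na2O per formula unit = 0.81 Na ÷ 2 = 0.4050.
Na2O fraction = (0.4050 × 61.979) / 265.280 = 25.101/265.280 = 0.0946.

9.46 wt%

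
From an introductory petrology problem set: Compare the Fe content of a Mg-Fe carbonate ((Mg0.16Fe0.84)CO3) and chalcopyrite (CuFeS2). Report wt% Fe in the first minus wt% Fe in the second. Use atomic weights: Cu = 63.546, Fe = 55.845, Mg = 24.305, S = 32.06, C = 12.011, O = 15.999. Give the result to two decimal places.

Fe in (Mg0.16Fe0.84)CO3: molar mass 110.807 g/mol; 0.84×55.845 = 46.910 g → 42.33 wt%.
Fe in CuFeS2: molar mass 183.511 g/mol; 1×55.845 = 55.845 g → 30.43 wt%.
Difference = 42.33 − 30.43 = 11.90 percentage points.

11.90 percentage points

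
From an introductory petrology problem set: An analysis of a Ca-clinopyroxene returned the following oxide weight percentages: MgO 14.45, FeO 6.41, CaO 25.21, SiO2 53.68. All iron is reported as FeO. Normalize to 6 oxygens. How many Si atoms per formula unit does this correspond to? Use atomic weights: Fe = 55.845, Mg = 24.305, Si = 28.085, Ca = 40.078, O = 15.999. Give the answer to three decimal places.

MgO (M=40.304): mol = 0.35853; Mg = 0.35853, O = 0.35853.
FeO (M=71.844): mol = 0.08922; Fe = 0.08922, O = 0.08922.
CaO (M=56.077): mol = 0.44956; Ca = 0.44956, O = 0.44956.
SiO2 (M=60.083): mol = 0.89343; Si = 0.89343, O = 1.78686.
ΣO = 2.68417; factor = 6/ΣO = 2.23533.
Si apfu = 0.89343 × 2.23533 = 1.997.

1.997 Si apfu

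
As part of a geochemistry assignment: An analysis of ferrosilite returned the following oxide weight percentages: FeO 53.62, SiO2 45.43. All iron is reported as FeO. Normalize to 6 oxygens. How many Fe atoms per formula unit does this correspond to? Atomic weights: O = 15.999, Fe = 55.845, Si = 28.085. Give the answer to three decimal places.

FeO: 53.62/71.844 = 0.74634 mol → 0.74634 mol Fe, 0.74634 mol O.
SiO2: 45.43/60.083 = 0.75612 mol → 0.75612 mol Si, 1.51224 mol O.
Total oxygen = 2.25858 mol. Normalization factor = 6/2.25858 = 2.65654.
Fe per 6 O = 0.74634 × 2.65654 = 1.983.

1.983 Fe apfu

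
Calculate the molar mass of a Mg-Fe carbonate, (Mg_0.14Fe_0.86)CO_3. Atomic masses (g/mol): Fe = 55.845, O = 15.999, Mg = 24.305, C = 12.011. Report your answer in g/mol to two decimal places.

M = 0.14·24.305 + 0.86·55.845 + 1·12.011 + 3·15.999

111.44 g/mol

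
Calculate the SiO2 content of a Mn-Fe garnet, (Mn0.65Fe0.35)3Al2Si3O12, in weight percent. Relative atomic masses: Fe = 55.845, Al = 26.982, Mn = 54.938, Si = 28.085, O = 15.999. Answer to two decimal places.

Molar mass of (Mn0.65Fe0.35)3Al2Si3O12 = 1.95×54.938 + 1.05×55.845 + 2×26.982 + 3×28.085 + 12×15.999 = 495.973 g/mol.
Each formula unit contains 3 Si, equivalent to 3/1 = 3.0000 mol SiO2.
M(SiO2) = 1×28.085 + 2×15.999 = 60.083 g/mol.
Mass of SiO2 per formula unit = 3.0000 × 60.083 = 180.249 g.
SiO2 wt% = 180.249 / 495.973 × 100 = 36.34%.

36.34 wt%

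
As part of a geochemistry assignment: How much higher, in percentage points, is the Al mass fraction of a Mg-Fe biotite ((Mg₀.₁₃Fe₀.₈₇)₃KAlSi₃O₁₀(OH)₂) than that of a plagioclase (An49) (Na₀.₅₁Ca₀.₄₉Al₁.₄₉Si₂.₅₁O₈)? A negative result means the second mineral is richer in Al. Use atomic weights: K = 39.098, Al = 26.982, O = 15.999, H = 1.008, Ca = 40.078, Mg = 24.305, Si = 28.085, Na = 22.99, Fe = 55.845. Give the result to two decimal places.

-9.49 percentage points

First mineral: 26.982 g Al in 499.573 g formula = 5.40 wt% Al.
Second mineral: 40.203 g Al in 270.052 g formula = 14.89 wt% Al.
5.40% − 14.89% gives a difference of -9.49 percentage points.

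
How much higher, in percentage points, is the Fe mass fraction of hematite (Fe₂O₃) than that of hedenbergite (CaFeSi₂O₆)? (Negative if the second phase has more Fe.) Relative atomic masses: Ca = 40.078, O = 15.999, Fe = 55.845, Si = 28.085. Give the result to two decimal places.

47.43 percentage points

Fe in Fe₂O₃: molar mass 159.687 g/mol; 2×55.845 = 111.690 g → 69.94 wt%.
Fe in CaFeSi₂O₆: molar mass 248.087 g/mol; 1×55.845 = 55.845 g → 22.51 wt%.
Difference = 69.94 − 22.51 = 47.43 percentage points.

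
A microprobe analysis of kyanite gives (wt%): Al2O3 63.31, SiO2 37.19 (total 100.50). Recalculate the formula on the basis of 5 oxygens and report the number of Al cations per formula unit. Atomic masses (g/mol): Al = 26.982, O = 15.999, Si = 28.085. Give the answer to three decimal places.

2.003 Al apfu

Al2O3 (M=101.961): mol = 0.62092; Al = 1.24184, O = 1.86276.
SiO2 (M=60.083): mol = 0.61898; Si = 0.61898, O = 1.23796.
ΣO = 3.10072; factor = 5/ΣO = 1.61253.
Al apfu = 1.24184 × 1.61253 = 2.003.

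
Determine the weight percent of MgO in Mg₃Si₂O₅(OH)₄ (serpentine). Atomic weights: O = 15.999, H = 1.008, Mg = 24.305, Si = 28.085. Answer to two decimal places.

43.63 wt%

M(Mg₃Si₂O₅(OH)₄) = 277.108 g/mol; M(MgO) = 40.304 g/mol.
Moles MgO per formula unit = 3 Mg ÷ 1 = 3.0000.
MgO fraction = (3.0000 × 40.304) / 277.108 = 120.912/277.108 = 0.4363.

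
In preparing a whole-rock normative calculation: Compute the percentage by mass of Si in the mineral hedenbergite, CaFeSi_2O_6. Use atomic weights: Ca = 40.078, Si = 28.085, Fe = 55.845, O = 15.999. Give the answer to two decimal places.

22.64 wt%

Molar mass of CaFeSi_2O_6: 1·40.078 + 1·55.845 + 2·28.085 + 6·15.999 = 248.087 g/mol.
Mass of Si per formula unit: 2 × 28.085 = 56.170 g.
Weight fraction Si = 56.170 / 248.087 = 0.2264.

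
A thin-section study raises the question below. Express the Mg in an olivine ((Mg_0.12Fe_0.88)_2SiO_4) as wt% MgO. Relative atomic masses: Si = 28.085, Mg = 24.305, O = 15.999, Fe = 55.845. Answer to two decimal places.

4.93 wt%

M((Mg_0.12Fe_0.88)_2SiO_4) = 196.201 g/mol; M(MgO) = 40.304 g/mol.
Moles MgO per formula unit = 0.24 Mg ÷ 1 = 0.2400.
MgO fraction = (0.2400 × 40.304) / 196.201 = 9.673/196.201 = 0.0493.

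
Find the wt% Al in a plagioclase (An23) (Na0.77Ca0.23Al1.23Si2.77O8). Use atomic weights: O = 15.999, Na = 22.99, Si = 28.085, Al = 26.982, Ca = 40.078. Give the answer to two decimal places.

12.48 wt%

M(Na0.77Ca0.23Al1.23Si2.77O8) = 265.896 g/mol.
Al contributes 1.23 × 26.982 = 33.188 g per mole.
33.188/265.896 = 0.1248 → 12.48%.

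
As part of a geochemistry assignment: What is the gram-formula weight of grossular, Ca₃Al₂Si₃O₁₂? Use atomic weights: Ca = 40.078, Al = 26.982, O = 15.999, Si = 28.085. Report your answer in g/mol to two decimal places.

450.44 g/mol

The formula mass is the sum 3·40.078 + 2·26.982 + 3·28.085 + 12·15.999.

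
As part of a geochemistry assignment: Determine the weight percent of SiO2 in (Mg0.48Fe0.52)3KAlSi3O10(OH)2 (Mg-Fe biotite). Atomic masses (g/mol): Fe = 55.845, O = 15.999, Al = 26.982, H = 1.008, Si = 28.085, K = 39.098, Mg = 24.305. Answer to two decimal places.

38.64 wt%

Formula mass = 466.456 g/mol.
3 Si → 3.0000 mol SiO2 per formula unit; M(SiO2) = 60.083, so SiO2 mass = 180.249 g.
180.249/466.456 × 100 = 38.64 wt%.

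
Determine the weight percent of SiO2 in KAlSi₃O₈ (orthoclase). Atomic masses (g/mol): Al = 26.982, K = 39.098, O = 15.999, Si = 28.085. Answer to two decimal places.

64.76 wt%

Molar mass of KAlSi₃O₈ = 1*39.098 + 1*26.982 + 3*28.085 + 8*15.999 = 278.327 g/mol.
Each formula unit contains 3 Si, equivalent to 3/1 = 3.0000 mol SiO2.
M(SiO2) = 1×28.085 + 2×15.999 = 60.083 g/mol.
Mass of SiO2 per formula unit = 3.0000 × 60.083 = 180.249 g.
SiO2 wt% = 180.249 / 278.327 × 100 = 64.76%.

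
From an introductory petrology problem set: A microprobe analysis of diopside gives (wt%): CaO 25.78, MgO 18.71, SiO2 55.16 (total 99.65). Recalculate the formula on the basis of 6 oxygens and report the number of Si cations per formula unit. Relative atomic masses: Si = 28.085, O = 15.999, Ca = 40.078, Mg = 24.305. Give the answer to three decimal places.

CaO: 25.78/56.077 = 0.45973 mol → 0.45973 mol Ca, 0.45973 mol O.
MgO: 18.71/40.304 = 0.46422 mol → 0.46422 mol Mg, 0.46422 mol O.
SiO2: 55.16/60.083 = 0.91806 mol → 0.91806 mol Si, 1.83612 mol O.
Total oxygen = 2.76007 mol. Normalization factor = 6/2.76007 = 2.17386.
Si per 6 O = 0.91806 × 2.17386 = 1.996.

1.996 Si apfu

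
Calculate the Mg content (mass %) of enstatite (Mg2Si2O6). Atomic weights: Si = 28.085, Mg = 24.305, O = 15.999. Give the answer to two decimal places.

Molar mass of Mg2Si2O6: 2·24.305 + 2·28.085 + 6·15.999 = 200.774 g/mol.
Mass of Mg per formula unit: 2 × 24.305 = 48.610 g.
Weight fraction Mg = 48.610 / 200.774 = 0.2421.

24.21 mass %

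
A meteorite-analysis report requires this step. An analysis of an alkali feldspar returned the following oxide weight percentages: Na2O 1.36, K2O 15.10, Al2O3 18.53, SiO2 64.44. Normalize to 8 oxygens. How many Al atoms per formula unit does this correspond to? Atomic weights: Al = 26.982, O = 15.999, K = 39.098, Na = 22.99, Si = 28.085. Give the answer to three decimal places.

1.36 wt% Na2O ÷ 61.979 g/mol = 0.02194 mol, giving 0.04388 Na and 0.02194 O.
15.10 wt% K2O ÷ 94.195 g/mol = 0.16031 mol, giving 0.32062 K and 0.16031 O.
18.53 wt% Al2O3 ÷ 101.961 g/mol = 0.18174 mol, giving 0.36348 Al and 0.54522 O.
64.44 wt% SiO2 ÷ 60.083 g/mol = 1.07252 mol, giving 1.07252 Si and 2.14504 O.
Oxygen sums to 2.87251; scaling by 8/2.87251 = 2.78502 puts the formula on 8 O.
Al: 0.36348 × 2.78502 = 1.012 atoms per formula unit.

1.012 Al apfu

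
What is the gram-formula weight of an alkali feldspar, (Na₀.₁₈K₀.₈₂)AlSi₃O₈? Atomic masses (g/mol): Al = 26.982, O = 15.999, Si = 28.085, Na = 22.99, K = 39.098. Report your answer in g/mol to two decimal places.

M = 0.18×22.99 + 0.82×39.098 + 1×26.982 + 3×28.085 + 8×15.999

275.43 g/mol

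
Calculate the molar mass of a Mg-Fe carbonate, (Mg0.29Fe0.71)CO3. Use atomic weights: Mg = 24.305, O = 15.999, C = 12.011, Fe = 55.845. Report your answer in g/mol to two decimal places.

106.71 g/mol

The formula mass is the sum 0.29·24.305 + 0.71·55.845 + 1·12.011 + 3·15.999.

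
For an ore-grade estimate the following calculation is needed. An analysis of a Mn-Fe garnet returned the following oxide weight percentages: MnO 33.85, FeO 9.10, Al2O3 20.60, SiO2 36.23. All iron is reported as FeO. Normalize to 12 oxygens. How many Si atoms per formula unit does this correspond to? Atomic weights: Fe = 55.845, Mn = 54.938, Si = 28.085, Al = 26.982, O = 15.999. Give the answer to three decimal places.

33.85 wt% MnO ÷ 70.937 g/mol = 0.47718 mol, giving 0.47718 Mn and 0.47718 O.
9.10 wt% FeO ÷ 71.844 g/mol = 0.12666 mol, giving 0.12666 Fe and 0.12666 O.
20.60 wt% Al2O3 ÷ 101.961 g/mol = 0.20204 mol, giving 0.40408 Al and 0.60612 O.
36.23 wt% SiO2 ÷ 60.083 g/mol = 0.60300 mol, giving 0.60300 Si and 1.20600 O.
Oxygen sums to 2.41596; scaling by 12/2.41596 = 4.96697 puts the formula on 12 O.
Si: 0.60300 × 4.96697 = 2.995 atoms per formula unit.

2.995 Si apfu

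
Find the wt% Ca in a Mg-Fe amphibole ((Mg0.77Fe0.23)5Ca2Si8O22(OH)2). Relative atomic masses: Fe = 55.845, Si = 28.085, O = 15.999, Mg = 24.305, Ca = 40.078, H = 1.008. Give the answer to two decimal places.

9.45 mass %

M((Mg0.77Fe0.23)5Ca2Si8O22(OH)2) = 848.624 g/mol.
Ca contributes 2 × 40.078 = 80.156 g per mole.
80.156/848.624 = 0.0945 → 9.45%.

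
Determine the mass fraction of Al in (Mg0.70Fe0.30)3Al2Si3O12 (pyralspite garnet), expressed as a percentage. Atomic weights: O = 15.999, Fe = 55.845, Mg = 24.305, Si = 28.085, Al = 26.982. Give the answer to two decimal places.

12.51 mass %

M((Mg0.70Fe0.30)3Al2Si3O12) = 431.508 g/mol.
Al contributes 2 × 26.982 = 53.964 g per mole.
53.964/431.508 = 0.1251 → 12.51%.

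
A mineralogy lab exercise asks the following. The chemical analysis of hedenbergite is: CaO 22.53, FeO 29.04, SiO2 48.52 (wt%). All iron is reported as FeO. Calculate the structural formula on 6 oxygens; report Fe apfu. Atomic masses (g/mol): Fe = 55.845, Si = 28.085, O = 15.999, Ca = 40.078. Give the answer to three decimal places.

CaO (M=56.077): mol = 0.40177; Ca = 0.40177, O = 0.40177.
FeO (M=71.844): mol = 0.40421; Fe = 0.40421, O = 0.40421.
SiO2 (M=60.083): mol = 0.80755; Si = 0.80755, O = 1.61510.
ΣO = 2.42108; factor = 6/ΣO = 2.47823.
Fe apfu = 0.40421 × 2.47823 = 1.002.

1.002 Fe apfu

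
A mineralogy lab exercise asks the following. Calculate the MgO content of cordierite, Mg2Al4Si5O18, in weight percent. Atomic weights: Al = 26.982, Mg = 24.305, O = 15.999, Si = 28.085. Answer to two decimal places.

13.78 wt%

Molar mass of Mg2Al4Si5O18 = 2×24.305 + 4×26.982 + 5×28.085 + 18×15.999 = 584.945 g/mol.
Each formula unit contains 2 Mg, equivalent to 2/1 = 2.0000 mol MgO.
M(MgO) = 1×24.305 + 1×15.999 = 40.304 g/mol.
Mass of MgO per formula unit = 2.0000 × 40.304 = 80.608 g.
MgO wt% = 80.608 / 584.945 × 100 = 13.78%.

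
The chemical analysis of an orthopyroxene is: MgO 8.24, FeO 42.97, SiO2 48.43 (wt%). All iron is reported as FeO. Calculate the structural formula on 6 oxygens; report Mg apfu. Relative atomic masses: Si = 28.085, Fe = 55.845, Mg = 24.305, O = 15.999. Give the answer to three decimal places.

8.24 wt% MgO ÷ 40.304 g/mol = 0.20445 mol, giving 0.20445 Mg and 0.20445 O.
42.97 wt% FeO ÷ 71.844 g/mol = 0.59810 mol, giving 0.59810 Fe and 0.59810 O.
48.43 wt% SiO2 ÷ 60.083 g/mol = 0.80605 mol, giving 0.80605 Si and 1.61210 O.
Oxygen sums to 2.41465; scaling by 6/2.41465 = 2.48483 puts the formula on 6 O.
Mg: 0.20445 × 2.48483 = 0.508 atoms per formula unit.

0.508 Mg apfu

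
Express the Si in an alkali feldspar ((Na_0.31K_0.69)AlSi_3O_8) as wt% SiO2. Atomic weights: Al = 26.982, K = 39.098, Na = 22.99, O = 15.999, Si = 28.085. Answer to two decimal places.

65.94 wt%

Molar mass of (Na_0.31K_0.69)AlSi_3O_8 = 0.31×22.99 + 0.69×39.098 + 1×26.982 + 3×28.085 + 8×15.999 = 273.334 g/mol.
Each formula unit contains 3 Si, equivalent to 3/1 = 3.0000 mol SiO2.
M(SiO2) = 1×28.085 + 2×15.999 = 60.083 g/mol.
Mass of SiO2 per formula unit = 3.0000 × 60.083 = 180.249 g.
SiO2 wt% = 180.249 / 273.334 × 100 = 65.94%.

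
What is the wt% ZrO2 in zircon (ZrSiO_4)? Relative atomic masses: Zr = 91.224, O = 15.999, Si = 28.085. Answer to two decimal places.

67.22 wt%

M(ZrSiO_4) = 183.305 g/mol; M(ZrO2) = 123.222 g/mol.
Moles ZrO2 per formula unit = 1 Zr ÷ 1 = 1.0000.
ZrO2 fraction = (1.0000 × 123.222) / 183.305 = 123.222/183.305 = 0.6722.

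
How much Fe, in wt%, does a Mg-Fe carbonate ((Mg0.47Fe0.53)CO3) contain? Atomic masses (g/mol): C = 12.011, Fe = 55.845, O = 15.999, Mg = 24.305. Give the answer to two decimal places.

29.30 wt%

Molar mass of (Mg0.47Fe0.53)CO3: 0.47·24.305 + 0.53·55.845 + 1·12.011 + 3·15.999 = 101.029 g/mol.
Mass of Fe per formula unit: 0.53 × 55.845 = 29.598 g.
Weight fraction Fe = 29.598 / 101.029 = 0.2930.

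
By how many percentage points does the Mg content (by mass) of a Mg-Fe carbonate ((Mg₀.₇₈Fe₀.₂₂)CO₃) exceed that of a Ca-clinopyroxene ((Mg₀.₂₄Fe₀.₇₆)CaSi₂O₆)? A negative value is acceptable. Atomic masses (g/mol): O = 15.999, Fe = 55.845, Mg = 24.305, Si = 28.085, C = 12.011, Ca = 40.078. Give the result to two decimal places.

First mineral: 18.958 g Mg in 91.252 g formula = 20.78 wt% Mg.
Second mineral: 5.833 g Mg in 240.517 g formula = 2.43 wt% Mg.
20.78% − 2.43% gives a difference of 18.35 percentage points.

18.35 percentage points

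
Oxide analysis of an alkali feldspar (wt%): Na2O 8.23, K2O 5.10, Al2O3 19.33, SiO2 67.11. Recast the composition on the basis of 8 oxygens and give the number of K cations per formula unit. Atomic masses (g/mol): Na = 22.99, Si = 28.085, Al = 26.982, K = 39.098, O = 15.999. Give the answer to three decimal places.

8.23 wt% Na2O ÷ 61.979 g/mol = 0.13279 mol, giving 0.26558 Na and 0.13279 O.
5.10 wt% K2O ÷ 94.195 g/mol = 0.05414 mol, giving 0.10828 K and 0.05414 O.
19.33 wt% Al2O3 ÷ 101.961 g/mol = 0.18958 mol, giving 0.37916 Al and 0.56874 O.
67.11 wt% SiO2 ÷ 60.083 g/mol = 1.11695 mol, giving 1.11695 Si and 2.23390 O.
Oxygen sums to 2.98957; scaling by 8/2.98957 = 2.67597 puts the formula on 8 O.
K: 0.10828 × 2.67597 = 0.290 atoms per formula unit.

0.290 K apfu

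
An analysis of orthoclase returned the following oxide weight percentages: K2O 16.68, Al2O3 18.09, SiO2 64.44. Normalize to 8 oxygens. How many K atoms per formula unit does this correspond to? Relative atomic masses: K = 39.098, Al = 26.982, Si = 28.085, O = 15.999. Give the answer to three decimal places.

16.68 wt% K2O ÷ 94.195 g/mol = 0.17708 mol, giving 0.35416 K and 0.17708 O.
18.09 wt% Al2O3 ÷ 101.961 g/mol = 0.17742 mol, giving 0.35484 Al and 0.53226 O.
64.44 wt% SiO2 ÷ 60.083 g/mol = 1.07252 mol, giving 1.07252 Si and 2.14504 O.
Oxygen sums to 2.85438; scaling by 8/2.85438 = 2.80271 puts the formula on 8 O.
K: 0.35416 × 2.80271 = 0.993 atoms per formula unit.

0.993 K apfu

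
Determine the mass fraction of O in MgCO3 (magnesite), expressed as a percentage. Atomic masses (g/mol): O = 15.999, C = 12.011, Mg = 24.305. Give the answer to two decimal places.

Molar mass of MgCO3: 1×24.305 + 1×12.011 + 3×15.999 = 84.313 g/mol.
Mass of O per formula unit: 3 × 15.999 = 47.997 g.
Weight fraction O = 47.997 / 84.313 = 0.5693.

56.93 wt%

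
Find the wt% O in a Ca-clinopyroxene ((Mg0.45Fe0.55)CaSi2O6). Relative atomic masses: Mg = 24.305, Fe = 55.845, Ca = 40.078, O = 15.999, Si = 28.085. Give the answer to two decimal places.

Formula mass = 0.45*24.305 + 0.55*55.845 + 1*40.078 + 2*28.085 + 6*15.999 = 233.894 g/mol, of which 95.994 g is O.
So O makes up 95.994/233.894 = 0.4104 of the mass, i.e. 41.04%.

41.04 mass %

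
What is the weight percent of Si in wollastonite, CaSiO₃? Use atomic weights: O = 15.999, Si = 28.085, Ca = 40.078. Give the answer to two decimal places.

24.18 mass %

Molar mass of CaSiO₃: 1*40.078 + 1*28.085 + 3*15.999 = 116.160 g/mol.
Mass of Si per formula unit: 1 × 28.085 = 28.085 g.
Weight fraction Si = 28.085 / 116.160 = 0.2418.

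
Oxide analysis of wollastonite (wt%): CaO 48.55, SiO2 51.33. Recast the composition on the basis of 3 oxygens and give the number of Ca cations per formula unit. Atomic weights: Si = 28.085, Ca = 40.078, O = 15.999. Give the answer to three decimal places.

CaO (M=56.077): mol = 0.86577; Ca = 0.86577, O = 0.86577.
SiO2 (M=60.083): mol = 0.85432; Si = 0.85432, O = 1.70864.
ΣO = 2.57441; factor = 3/ΣO = 1.16532.
Ca apfu = 0.86577 × 1.16532 = 1.009.

1.009 Ca apfu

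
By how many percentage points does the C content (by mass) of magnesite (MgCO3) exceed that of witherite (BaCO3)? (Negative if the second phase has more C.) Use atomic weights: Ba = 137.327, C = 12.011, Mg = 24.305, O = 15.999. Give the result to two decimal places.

8.16 percentage points

M(MgCO3) = 84.313 g/mol, so wt% C = 12.011/84.313 × 100 = 14.25%.
M(BaCO3) = 197.335 g/mol, so wt% C = 12.011/197.335 × 100 = 6.09%.
14.25 − 6.09 = 8.16 pp.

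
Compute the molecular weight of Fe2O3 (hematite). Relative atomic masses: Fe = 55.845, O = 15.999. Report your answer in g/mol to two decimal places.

Fe: 2 × 55.845 = 111.6900
O: 3 × 15.999 = 47.9970
Summing the contributions gives the formula mass.

159.69 g/mol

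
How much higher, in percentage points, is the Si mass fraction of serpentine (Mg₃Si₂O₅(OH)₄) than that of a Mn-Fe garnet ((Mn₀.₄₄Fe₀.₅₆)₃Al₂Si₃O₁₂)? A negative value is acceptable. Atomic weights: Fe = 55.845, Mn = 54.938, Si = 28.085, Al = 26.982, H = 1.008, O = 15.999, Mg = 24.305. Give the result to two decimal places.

3.30 percentage points

Si in Mg₃Si₂O₅(OH)₄: molar mass 277.108 g/mol; 2×28.085 = 56.170 g → 20.27 wt%.
Si in (Mn₀.₄₄Fe₀.₅₆)₃Al₂Si₃O₁₂: molar mass 496.545 g/mol; 3×28.085 = 84.255 g → 16.97 wt%.
Difference = 20.27 − 16.97 = 3.30 percentage points.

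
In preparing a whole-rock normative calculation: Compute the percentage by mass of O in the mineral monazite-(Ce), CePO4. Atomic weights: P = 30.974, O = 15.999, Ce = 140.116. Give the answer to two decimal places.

27.22 weight percent

Molar mass of CePO4: 1*140.116 + 1*30.974 + 4*15.999 = 235.086 g/mol.
Mass of O per formula unit: 4 × 15.999 = 63.996 g.
Weight fraction O = 63.996 / 235.086 = 0.2722.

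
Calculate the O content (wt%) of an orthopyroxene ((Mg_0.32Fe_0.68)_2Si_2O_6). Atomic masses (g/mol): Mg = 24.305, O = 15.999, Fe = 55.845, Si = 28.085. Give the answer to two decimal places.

39.40 wt%

M((Mg_0.32Fe_0.68)_2Si_2O_6) = 243.668 g/mol.
O contributes 6 × 15.999 = 95.994 g per mole.
95.994/243.668 = 0.3940 → 39.40%.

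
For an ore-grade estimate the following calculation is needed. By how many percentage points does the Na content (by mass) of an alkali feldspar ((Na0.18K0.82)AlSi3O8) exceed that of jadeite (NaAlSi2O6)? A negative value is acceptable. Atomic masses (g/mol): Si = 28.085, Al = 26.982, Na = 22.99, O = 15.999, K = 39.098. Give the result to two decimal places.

M((Na0.18K0.82)AlSi3O8) = 275.428 g/mol, so wt% Na = 4.138/275.428 × 100 = 1.50%.
M(NaAlSi2O6) = 202.136 g/mol, so wt% Na = 22.990/202.136 × 100 = 11.37%.
1.50 − 11.37 = -9.87 pp.

-9.87 percentage points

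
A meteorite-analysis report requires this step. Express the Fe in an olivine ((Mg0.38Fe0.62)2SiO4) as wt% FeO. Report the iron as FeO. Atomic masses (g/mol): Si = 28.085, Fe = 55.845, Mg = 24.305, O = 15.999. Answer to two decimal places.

49.55 wt%

Formula mass = 179.801 g/mol.
1.24 Fe → 1.2400 mol FeO per formula unit; M(FeO) = 71.844, so FeO mass = 89.087 g.
89.087/179.801 × 100 = 49.55 wt%.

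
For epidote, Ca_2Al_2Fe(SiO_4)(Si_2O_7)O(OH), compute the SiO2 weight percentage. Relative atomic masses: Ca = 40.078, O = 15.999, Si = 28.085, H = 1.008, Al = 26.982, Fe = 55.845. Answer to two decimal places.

37.30 wt%

Formula mass = 483.215 g/mol.
3 Si → 3.0000 mol SiO2 per formula unit; M(SiO2) = 60.083, so SiO2 mass = 180.249 g.
180.249/483.215 × 100 = 37.30 wt%.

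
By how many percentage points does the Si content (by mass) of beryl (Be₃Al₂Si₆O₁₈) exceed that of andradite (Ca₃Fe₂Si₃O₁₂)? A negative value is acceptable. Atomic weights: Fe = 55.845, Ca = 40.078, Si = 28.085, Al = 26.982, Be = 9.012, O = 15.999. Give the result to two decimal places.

14.77 percentage points

M(Be₃Al₂Si₆O₁₈) = 537.492 g/mol, so wt% Si = 168.510/537.492 × 100 = 31.35%.
M(Ca₃Fe₂Si₃O₁₂) = 508.167 g/mol, so wt% Si = 84.255/508.167 × 100 = 16.58%.
31.35 − 16.58 = 14.77 pp.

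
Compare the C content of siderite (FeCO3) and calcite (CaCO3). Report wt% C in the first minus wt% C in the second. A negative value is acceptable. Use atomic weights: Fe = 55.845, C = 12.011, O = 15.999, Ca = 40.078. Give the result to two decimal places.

C in FeCO3: molar mass 115.853 g/mol; 1×12.011 = 12.011 g → 10.37 wt%.
C in CaCO3: molar mass 100.086 g/mol; 1×12.011 = 12.011 g → 12.00 wt%.
Difference = 10.37 − 12.00 = -1.63 percentage points.

-1.63 percentage points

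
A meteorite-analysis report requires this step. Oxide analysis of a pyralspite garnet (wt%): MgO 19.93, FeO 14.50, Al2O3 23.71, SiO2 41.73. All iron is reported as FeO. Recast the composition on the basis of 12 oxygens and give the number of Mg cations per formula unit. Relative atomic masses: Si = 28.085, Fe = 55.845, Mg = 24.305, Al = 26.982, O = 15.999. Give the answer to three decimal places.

19.93 wt% MgO ÷ 40.304 g/mol = 0.49449 mol, giving 0.49449 Mg and 0.49449 O.
14.50 wt% FeO ÷ 71.844 g/mol = 0.20183 mol, giving 0.20183 Fe and 0.20183 O.
23.71 wt% Al2O3 ÷ 101.961 g/mol = 0.23254 mol, giving 0.46508 Al and 0.69762 O.
41.73 wt% SiO2 ÷ 60.083 g/mol = 0.69454 mol, giving 0.69454 Si and 1.38908 O.
Oxygen sums to 2.78302; scaling by 12/2.78302 = 4.31186 puts the formula on 12 O.
Mg: 0.49449 × 4.31186 = 2.132 atoms per formula unit.

2.132 Mg apfu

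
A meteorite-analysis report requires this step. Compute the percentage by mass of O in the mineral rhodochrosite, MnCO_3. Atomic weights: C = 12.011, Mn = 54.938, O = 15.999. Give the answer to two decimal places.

Formula mass = 1·54.938 + 1·12.011 + 3·15.999 = 114.946 g/mol, of which 47.997 g is O.
So O makes up 47.997/114.946 = 0.4176 of the mass, i.e. 41.76%.

41.76 mass %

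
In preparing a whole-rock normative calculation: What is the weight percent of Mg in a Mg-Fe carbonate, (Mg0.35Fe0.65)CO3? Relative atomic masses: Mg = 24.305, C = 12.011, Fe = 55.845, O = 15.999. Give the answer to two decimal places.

Formula mass = 0.35×24.305 + 0.65×55.845 + 1×12.011 + 3×15.999 = 104.814 g/mol, of which 8.507 g is Mg.
So Mg makes up 8.507/104.814 = 0.0812 of the mass, i.e. 8.12%.

8.12 weight percent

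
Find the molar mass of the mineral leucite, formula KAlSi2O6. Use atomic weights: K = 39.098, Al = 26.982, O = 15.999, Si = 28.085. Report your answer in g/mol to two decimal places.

K: 1 × 39.098 = 39.0980
Al: 1 × 26.982 = 26.9820
Si: 2 × 28.085 = 56.1700
O: 6 × 15.999 = 95.9940
Summing the contributions gives the formula mass.

218.24 g/mol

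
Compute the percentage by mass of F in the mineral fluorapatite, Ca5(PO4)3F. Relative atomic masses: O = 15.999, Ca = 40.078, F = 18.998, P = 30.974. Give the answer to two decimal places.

Molar mass of Ca5(PO4)3F: 5·40.078 + 3·30.974 + 12·15.999 + 1·18.998 = 504.298 g/mol.
Mass of F per formula unit: 1 × 18.998 = 18.998 g.
Weight fraction F = 18.998 / 504.298 = 0.0377.

3.77 weight percent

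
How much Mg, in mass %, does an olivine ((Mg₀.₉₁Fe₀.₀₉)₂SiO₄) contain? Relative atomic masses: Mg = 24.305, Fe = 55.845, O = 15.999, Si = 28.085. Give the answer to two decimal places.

30.22 mass %

Formula mass = 1.82*24.305 + 0.18*55.845 + 1*28.085 + 4*15.999 = 146.368 g/mol, of which 44.235 g is Mg.
So Mg makes up 44.235/146.368 = 0.3022 of the mass, i.e. 30.22%.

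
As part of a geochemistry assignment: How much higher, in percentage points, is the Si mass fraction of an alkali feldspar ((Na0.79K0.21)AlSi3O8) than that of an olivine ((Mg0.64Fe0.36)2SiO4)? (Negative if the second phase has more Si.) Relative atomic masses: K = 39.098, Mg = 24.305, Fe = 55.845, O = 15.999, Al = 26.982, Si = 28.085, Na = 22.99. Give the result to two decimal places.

14.53 percentage points

First mineral: 84.255 g Si in 265.602 g formula = 31.72 wt% Si.
Second mineral: 28.085 g Si in 163.400 g formula = 17.19 wt% Si.
31.72% − 17.19% gives a difference of 14.53 percentage points.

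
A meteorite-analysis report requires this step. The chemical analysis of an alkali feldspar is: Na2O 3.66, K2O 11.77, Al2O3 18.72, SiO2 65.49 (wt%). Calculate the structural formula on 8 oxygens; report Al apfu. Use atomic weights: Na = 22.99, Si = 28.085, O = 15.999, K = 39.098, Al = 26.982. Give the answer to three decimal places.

Na2O (M=61.979): mol = 0.05905; Na = 0.11810, O = 0.05905.
K2O (M=94.195): mol = 0.12495; K = 0.24990, O = 0.12495.
Al2O3 (M=101.961): mol = 0.18360; Al = 0.36720, O = 0.55080.
SiO2 (M=60.083): mol = 1.08999; Si = 1.08999, O = 2.17998.
ΣO = 2.91478; factor = 8/ΣO = 2.74463.
Al apfu = 0.36720 × 2.74463 = 1.008.

1.008 Al apfu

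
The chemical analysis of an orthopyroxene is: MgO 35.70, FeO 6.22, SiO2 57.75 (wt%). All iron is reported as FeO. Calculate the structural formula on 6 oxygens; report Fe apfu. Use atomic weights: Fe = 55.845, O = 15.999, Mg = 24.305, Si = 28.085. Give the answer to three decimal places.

35.70 wt% MgO ÷ 40.304 g/mol = 0.88577 mol, giving 0.88577 Mg and 0.88577 O.
6.22 wt% FeO ÷ 71.844 g/mol = 0.08658 mol, giving 0.08658 Fe and 0.08658 O.
57.75 wt% SiO2 ÷ 60.083 g/mol = 0.96117 mol, giving 0.96117 Si and 1.92234 O.
Oxygen sums to 2.89469; scaling by 6/2.89469 = 2.07276 puts the formula on 6 O.
Fe: 0.08658 × 2.07276 = 0.179 atoms per formula unit.

0.179 Fe apfu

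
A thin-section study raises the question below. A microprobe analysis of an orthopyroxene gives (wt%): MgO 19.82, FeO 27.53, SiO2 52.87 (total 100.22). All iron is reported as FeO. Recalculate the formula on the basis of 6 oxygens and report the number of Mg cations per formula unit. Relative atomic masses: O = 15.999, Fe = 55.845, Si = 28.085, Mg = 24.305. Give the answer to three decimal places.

1.120 Mg apfu

MgO: 19.82/40.304 = 0.49176 mol → 0.49176 mol Mg, 0.49176 mol O.
FeO: 27.53/71.844 = 0.38319 mol → 0.38319 mol Fe, 0.38319 mol O.
SiO2: 52.87/60.083 = 0.87995 mol → 0.87995 mol Si, 1.75990 mol O.
Total oxygen = 2.63485 mol. Normalization factor = 6/2.63485 = 2.27717.
Mg per 6 O = 0.49176 × 2.27717 = 1.120.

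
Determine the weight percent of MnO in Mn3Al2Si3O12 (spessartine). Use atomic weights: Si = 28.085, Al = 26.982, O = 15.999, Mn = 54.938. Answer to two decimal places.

Formula mass = 495.021 g/mol.
3 Mn → 3.0000 mol MnO per formula unit; M(MnO) = 70.937, so MnO mass = 212.811 g.
212.811/495.021 × 100 = 42.99 wt%.

42.99 wt%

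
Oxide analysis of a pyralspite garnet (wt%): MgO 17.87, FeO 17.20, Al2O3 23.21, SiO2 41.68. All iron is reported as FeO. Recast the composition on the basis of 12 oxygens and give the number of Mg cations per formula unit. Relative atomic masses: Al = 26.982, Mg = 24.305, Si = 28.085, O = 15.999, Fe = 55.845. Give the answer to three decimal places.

1.933 Mg apfu

MgO: 17.87/40.304 = 0.44338 mol → 0.44338 mol Mg, 0.44338 mol O.
FeO: 17.20/71.844 = 0.23941 mol → 0.23941 mol Fe, 0.23941 mol O.
Al2O3: 23.21/101.961 = 0.22764 mol → 0.45528 mol Al, 0.68292 mol O.
SiO2: 41.68/60.083 = 0.69371 mol → 0.69371 mol Si, 1.38742 mol O.
Total oxygen = 2.75313 mol. Normalization factor = 12/2.75313 = 4.35868.
Mg per 12 O = 0.44338 × 4.35868 = 1.933.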